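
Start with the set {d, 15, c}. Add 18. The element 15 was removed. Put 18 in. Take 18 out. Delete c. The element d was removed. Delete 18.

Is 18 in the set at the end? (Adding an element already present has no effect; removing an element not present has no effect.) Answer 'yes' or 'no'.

Tracking the set through each operation:
Start: {15, c, d}
Event 1 (add 18): added. Set: {15, 18, c, d}
Event 2 (remove 15): removed. Set: {18, c, d}
Event 3 (add 18): already present, no change. Set: {18, c, d}
Event 4 (remove 18): removed. Set: {c, d}
Event 5 (remove c): removed. Set: {d}
Event 6 (remove d): removed. Set: {}
Event 7 (remove 18): not present, no change. Set: {}

Final set: {} (size 0)
18 is NOT in the final set.

Answer: no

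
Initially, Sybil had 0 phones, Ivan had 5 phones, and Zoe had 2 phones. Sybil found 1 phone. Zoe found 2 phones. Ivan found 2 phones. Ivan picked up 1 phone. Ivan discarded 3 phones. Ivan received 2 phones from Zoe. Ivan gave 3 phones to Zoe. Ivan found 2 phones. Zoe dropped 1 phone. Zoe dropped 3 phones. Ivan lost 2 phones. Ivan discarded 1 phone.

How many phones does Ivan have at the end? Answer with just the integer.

Tracking counts step by step:
Start: Sybil=0, Ivan=5, Zoe=2
Event 1 (Sybil +1): Sybil: 0 -> 1. State: Sybil=1, Ivan=5, Zoe=2
Event 2 (Zoe +2): Zoe: 2 -> 4. State: Sybil=1, Ivan=5, Zoe=4
Event 3 (Ivan +2): Ivan: 5 -> 7. State: Sybil=1, Ivan=7, Zoe=4
Event 4 (Ivan +1): Ivan: 7 -> 8. State: Sybil=1, Ivan=8, Zoe=4
Event 5 (Ivan -3): Ivan: 8 -> 5. State: Sybil=1, Ivan=5, Zoe=4
Event 6 (Zoe -> Ivan, 2): Zoe: 4 -> 2, Ivan: 5 -> 7. State: Sybil=1, Ivan=7, Zoe=2
Event 7 (Ivan -> Zoe, 3): Ivan: 7 -> 4, Zoe: 2 -> 5. State: Sybil=1, Ivan=4, Zoe=5
Event 8 (Ivan +2): Ivan: 4 -> 6. State: Sybil=1, Ivan=6, Zoe=5
Event 9 (Zoe -1): Zoe: 5 -> 4. State: Sybil=1, Ivan=6, Zoe=4
Event 10 (Zoe -3): Zoe: 4 -> 1. State: Sybil=1, Ivan=6, Zoe=1
Event 11 (Ivan -2): Ivan: 6 -> 4. State: Sybil=1, Ivan=4, Zoe=1
Event 12 (Ivan -1): Ivan: 4 -> 3. State: Sybil=1, Ivan=3, Zoe=1

Ivan's final count: 3

Answer: 3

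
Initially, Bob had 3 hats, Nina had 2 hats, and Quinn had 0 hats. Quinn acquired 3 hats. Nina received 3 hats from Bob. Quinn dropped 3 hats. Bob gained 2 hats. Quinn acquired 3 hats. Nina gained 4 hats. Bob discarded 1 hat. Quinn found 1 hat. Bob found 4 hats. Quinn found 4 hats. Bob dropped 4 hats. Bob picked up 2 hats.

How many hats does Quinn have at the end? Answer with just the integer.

Answer: 8

Derivation:
Tracking counts step by step:
Start: Bob=3, Nina=2, Quinn=0
Event 1 (Quinn +3): Quinn: 0 -> 3. State: Bob=3, Nina=2, Quinn=3
Event 2 (Bob -> Nina, 3): Bob: 3 -> 0, Nina: 2 -> 5. State: Bob=0, Nina=5, Quinn=3
Event 3 (Quinn -3): Quinn: 3 -> 0. State: Bob=0, Nina=5, Quinn=0
Event 4 (Bob +2): Bob: 0 -> 2. State: Bob=2, Nina=5, Quinn=0
Event 5 (Quinn +3): Quinn: 0 -> 3. State: Bob=2, Nina=5, Quinn=3
Event 6 (Nina +4): Nina: 5 -> 9. State: Bob=2, Nina=9, Quinn=3
Event 7 (Bob -1): Bob: 2 -> 1. State: Bob=1, Nina=9, Quinn=3
Event 8 (Quinn +1): Quinn: 3 -> 4. State: Bob=1, Nina=9, Quinn=4
Event 9 (Bob +4): Bob: 1 -> 5. State: Bob=5, Nina=9, Quinn=4
Event 10 (Quinn +4): Quinn: 4 -> 8. State: Bob=5, Nina=9, Quinn=8
Event 11 (Bob -4): Bob: 5 -> 1. State: Bob=1, Nina=9, Quinn=8
Event 12 (Bob +2): Bob: 1 -> 3. State: Bob=3, Nina=9, Quinn=8

Quinn's final count: 8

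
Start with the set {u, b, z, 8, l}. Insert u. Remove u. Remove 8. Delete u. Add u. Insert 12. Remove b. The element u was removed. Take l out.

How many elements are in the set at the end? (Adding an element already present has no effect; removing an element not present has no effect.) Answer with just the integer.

Answer: 2

Derivation:
Tracking the set through each operation:
Start: {8, b, l, u, z}
Event 1 (add u): already present, no change. Set: {8, b, l, u, z}
Event 2 (remove u): removed. Set: {8, b, l, z}
Event 3 (remove 8): removed. Set: {b, l, z}
Event 4 (remove u): not present, no change. Set: {b, l, z}
Event 5 (add u): added. Set: {b, l, u, z}
Event 6 (add 12): added. Set: {12, b, l, u, z}
Event 7 (remove b): removed. Set: {12, l, u, z}
Event 8 (remove u): removed. Set: {12, l, z}
Event 9 (remove l): removed. Set: {12, z}

Final set: {12, z} (size 2)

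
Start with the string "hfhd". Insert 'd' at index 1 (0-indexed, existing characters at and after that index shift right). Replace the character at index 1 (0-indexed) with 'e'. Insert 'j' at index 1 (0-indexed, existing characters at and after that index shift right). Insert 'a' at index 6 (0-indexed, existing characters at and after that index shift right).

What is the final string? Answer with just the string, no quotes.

Answer: hjefhda

Derivation:
Applying each edit step by step:
Start: "hfhd"
Op 1 (insert 'd' at idx 1): "hfhd" -> "hdfhd"
Op 2 (replace idx 1: 'd' -> 'e'): "hdfhd" -> "hefhd"
Op 3 (insert 'j' at idx 1): "hefhd" -> "hjefhd"
Op 4 (insert 'a' at idx 6): "hjefhd" -> "hjefhda"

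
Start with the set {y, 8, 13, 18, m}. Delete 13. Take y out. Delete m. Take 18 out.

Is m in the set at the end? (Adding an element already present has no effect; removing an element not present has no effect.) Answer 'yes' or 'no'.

Tracking the set through each operation:
Start: {13, 18, 8, m, y}
Event 1 (remove 13): removed. Set: {18, 8, m, y}
Event 2 (remove y): removed. Set: {18, 8, m}
Event 3 (remove m): removed. Set: {18, 8}
Event 4 (remove 18): removed. Set: {8}

Final set: {8} (size 1)
m is NOT in the final set.

Answer: no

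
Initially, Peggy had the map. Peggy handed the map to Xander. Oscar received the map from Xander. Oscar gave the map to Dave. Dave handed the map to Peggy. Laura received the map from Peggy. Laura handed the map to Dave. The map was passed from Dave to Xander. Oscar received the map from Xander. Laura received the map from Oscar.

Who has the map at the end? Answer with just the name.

Answer: Laura

Derivation:
Tracking the map through each event:
Start: Peggy has the map.
After event 1: Xander has the map.
After event 2: Oscar has the map.
After event 3: Dave has the map.
After event 4: Peggy has the map.
After event 5: Laura has the map.
After event 6: Dave has the map.
After event 7: Xander has the map.
After event 8: Oscar has the map.
After event 9: Laura has the map.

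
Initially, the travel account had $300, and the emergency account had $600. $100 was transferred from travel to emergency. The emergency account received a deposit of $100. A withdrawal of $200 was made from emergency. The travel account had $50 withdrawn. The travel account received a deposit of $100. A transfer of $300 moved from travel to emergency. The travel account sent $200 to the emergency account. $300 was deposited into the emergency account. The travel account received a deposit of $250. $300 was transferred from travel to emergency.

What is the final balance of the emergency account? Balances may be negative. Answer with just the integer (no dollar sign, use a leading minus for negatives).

Tracking account balances step by step:
Start: travel=300, emergency=600
Event 1 (transfer 100 travel -> emergency): travel: 300 - 100 = 200, emergency: 600 + 100 = 700. Balances: travel=200, emergency=700
Event 2 (deposit 100 to emergency): emergency: 700 + 100 = 800. Balances: travel=200, emergency=800
Event 3 (withdraw 200 from emergency): emergency: 800 - 200 = 600. Balances: travel=200, emergency=600
Event 4 (withdraw 50 from travel): travel: 200 - 50 = 150. Balances: travel=150, emergency=600
Event 5 (deposit 100 to travel): travel: 150 + 100 = 250. Balances: travel=250, emergency=600
Event 6 (transfer 300 travel -> emergency): travel: 250 - 300 = -50, emergency: 600 + 300 = 900. Balances: travel=-50, emergency=900
Event 7 (transfer 200 travel -> emergency): travel: -50 - 200 = -250, emergency: 900 + 200 = 1100. Balances: travel=-250, emergency=1100
Event 8 (deposit 300 to emergency): emergency: 1100 + 300 = 1400. Balances: travel=-250, emergency=1400
Event 9 (deposit 250 to travel): travel: -250 + 250 = 0. Balances: travel=0, emergency=1400
Event 10 (transfer 300 travel -> emergency): travel: 0 - 300 = -300, emergency: 1400 + 300 = 1700. Balances: travel=-300, emergency=1700

Final balance of emergency: 1700

Answer: 1700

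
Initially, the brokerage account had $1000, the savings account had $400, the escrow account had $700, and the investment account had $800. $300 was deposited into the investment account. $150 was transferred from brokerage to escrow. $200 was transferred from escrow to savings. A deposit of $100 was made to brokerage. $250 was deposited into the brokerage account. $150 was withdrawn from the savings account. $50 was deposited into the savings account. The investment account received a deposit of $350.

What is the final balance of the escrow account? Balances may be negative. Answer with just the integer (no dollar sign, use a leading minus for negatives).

Answer: 650

Derivation:
Tracking account balances step by step:
Start: brokerage=1000, savings=400, escrow=700, investment=800
Event 1 (deposit 300 to investment): investment: 800 + 300 = 1100. Balances: brokerage=1000, savings=400, escrow=700, investment=1100
Event 2 (transfer 150 brokerage -> escrow): brokerage: 1000 - 150 = 850, escrow: 700 + 150 = 850. Balances: brokerage=850, savings=400, escrow=850, investment=1100
Event 3 (transfer 200 escrow -> savings): escrow: 850 - 200 = 650, savings: 400 + 200 = 600. Balances: brokerage=850, savings=600, escrow=650, investment=1100
Event 4 (deposit 100 to brokerage): brokerage: 850 + 100 = 950. Balances: brokerage=950, savings=600, escrow=650, investment=1100
Event 5 (deposit 250 to brokerage): brokerage: 950 + 250 = 1200. Balances: brokerage=1200, savings=600, escrow=650, investment=1100
Event 6 (withdraw 150 from savings): savings: 600 - 150 = 450. Balances: brokerage=1200, savings=450, escrow=650, investment=1100
Event 7 (deposit 50 to savings): savings: 450 + 50 = 500. Balances: brokerage=1200, savings=500, escrow=650, investment=1100
Event 8 (deposit 350 to investment): investment: 1100 + 350 = 1450. Balances: brokerage=1200, savings=500, escrow=650, investment=1450

Final balance of escrow: 650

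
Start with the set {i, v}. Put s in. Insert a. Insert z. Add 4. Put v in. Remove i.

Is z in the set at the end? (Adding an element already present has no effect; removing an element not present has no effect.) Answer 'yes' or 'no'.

Tracking the set through each operation:
Start: {i, v}
Event 1 (add s): added. Set: {i, s, v}
Event 2 (add a): added. Set: {a, i, s, v}
Event 3 (add z): added. Set: {a, i, s, v, z}
Event 4 (add 4): added. Set: {4, a, i, s, v, z}
Event 5 (add v): already present, no change. Set: {4, a, i, s, v, z}
Event 6 (remove i): removed. Set: {4, a, s, v, z}

Final set: {4, a, s, v, z} (size 5)
z is in the final set.

Answer: yes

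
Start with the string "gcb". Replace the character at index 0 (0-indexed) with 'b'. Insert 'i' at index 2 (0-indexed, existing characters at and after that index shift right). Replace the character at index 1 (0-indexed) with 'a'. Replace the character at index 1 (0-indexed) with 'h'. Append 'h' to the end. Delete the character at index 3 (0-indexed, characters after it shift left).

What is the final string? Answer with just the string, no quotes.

Answer: bhih

Derivation:
Applying each edit step by step:
Start: "gcb"
Op 1 (replace idx 0: 'g' -> 'b'): "gcb" -> "bcb"
Op 2 (insert 'i' at idx 2): "bcb" -> "bcib"
Op 3 (replace idx 1: 'c' -> 'a'): "bcib" -> "baib"
Op 4 (replace idx 1: 'a' -> 'h'): "baib" -> "bhib"
Op 5 (append 'h'): "bhib" -> "bhibh"
Op 6 (delete idx 3 = 'b'): "bhibh" -> "bhih"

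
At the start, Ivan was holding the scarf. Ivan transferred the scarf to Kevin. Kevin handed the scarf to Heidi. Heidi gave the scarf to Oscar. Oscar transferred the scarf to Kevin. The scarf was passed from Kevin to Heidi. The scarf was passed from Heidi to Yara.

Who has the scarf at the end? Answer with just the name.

Answer: Yara

Derivation:
Tracking the scarf through each event:
Start: Ivan has the scarf.
After event 1: Kevin has the scarf.
After event 2: Heidi has the scarf.
After event 3: Oscar has the scarf.
After event 4: Kevin has the scarf.
After event 5: Heidi has the scarf.
After event 6: Yara has the scarf.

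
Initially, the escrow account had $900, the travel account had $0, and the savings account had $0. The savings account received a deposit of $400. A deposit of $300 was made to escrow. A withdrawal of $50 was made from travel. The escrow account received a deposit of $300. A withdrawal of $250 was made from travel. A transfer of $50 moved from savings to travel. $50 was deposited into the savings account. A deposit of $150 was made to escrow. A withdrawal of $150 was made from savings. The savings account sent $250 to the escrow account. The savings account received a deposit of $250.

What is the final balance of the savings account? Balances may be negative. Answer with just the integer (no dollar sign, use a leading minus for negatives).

Answer: 250

Derivation:
Tracking account balances step by step:
Start: escrow=900, travel=0, savings=0
Event 1 (deposit 400 to savings): savings: 0 + 400 = 400. Balances: escrow=900, travel=0, savings=400
Event 2 (deposit 300 to escrow): escrow: 900 + 300 = 1200. Balances: escrow=1200, travel=0, savings=400
Event 3 (withdraw 50 from travel): travel: 0 - 50 = -50. Balances: escrow=1200, travel=-50, savings=400
Event 4 (deposit 300 to escrow): escrow: 1200 + 300 = 1500. Balances: escrow=1500, travel=-50, savings=400
Event 5 (withdraw 250 from travel): travel: -50 - 250 = -300. Balances: escrow=1500, travel=-300, savings=400
Event 6 (transfer 50 savings -> travel): savings: 400 - 50 = 350, travel: -300 + 50 = -250. Balances: escrow=1500, travel=-250, savings=350
Event 7 (deposit 50 to savings): savings: 350 + 50 = 400. Balances: escrow=1500, travel=-250, savings=400
Event 8 (deposit 150 to escrow): escrow: 1500 + 150 = 1650. Balances: escrow=1650, travel=-250, savings=400
Event 9 (withdraw 150 from savings): savings: 400 - 150 = 250. Balances: escrow=1650, travel=-250, savings=250
Event 10 (transfer 250 savings -> escrow): savings: 250 - 250 = 0, escrow: 1650 + 250 = 1900. Balances: escrow=1900, travel=-250, savings=0
Event 11 (deposit 250 to savings): savings: 0 + 250 = 250. Balances: escrow=1900, travel=-250, savings=250

Final balance of savings: 250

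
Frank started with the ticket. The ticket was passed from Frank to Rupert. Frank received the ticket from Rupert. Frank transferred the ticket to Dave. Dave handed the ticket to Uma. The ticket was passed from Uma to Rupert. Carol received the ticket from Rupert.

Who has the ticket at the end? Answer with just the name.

Answer: Carol

Derivation:
Tracking the ticket through each event:
Start: Frank has the ticket.
After event 1: Rupert has the ticket.
After event 2: Frank has the ticket.
After event 3: Dave has the ticket.
After event 4: Uma has the ticket.
After event 5: Rupert has the ticket.
After event 6: Carol has the ticket.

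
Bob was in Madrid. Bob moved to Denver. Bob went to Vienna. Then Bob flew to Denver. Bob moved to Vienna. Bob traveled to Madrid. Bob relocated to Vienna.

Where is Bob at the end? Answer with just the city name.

Answer: Vienna

Derivation:
Tracking Bob's location:
Start: Bob is in Madrid.
After move 1: Madrid -> Denver. Bob is in Denver.
After move 2: Denver -> Vienna. Bob is in Vienna.
After move 3: Vienna -> Denver. Bob is in Denver.
After move 4: Denver -> Vienna. Bob is in Vienna.
After move 5: Vienna -> Madrid. Bob is in Madrid.
After move 6: Madrid -> Vienna. Bob is in Vienna.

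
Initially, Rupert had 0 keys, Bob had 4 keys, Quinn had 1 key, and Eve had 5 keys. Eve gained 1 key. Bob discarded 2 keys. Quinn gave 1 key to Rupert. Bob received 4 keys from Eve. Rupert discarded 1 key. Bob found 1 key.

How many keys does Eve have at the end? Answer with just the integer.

Tracking counts step by step:
Start: Rupert=0, Bob=4, Quinn=1, Eve=5
Event 1 (Eve +1): Eve: 5 -> 6. State: Rupert=0, Bob=4, Quinn=1, Eve=6
Event 2 (Bob -2): Bob: 4 -> 2. State: Rupert=0, Bob=2, Quinn=1, Eve=6
Event 3 (Quinn -> Rupert, 1): Quinn: 1 -> 0, Rupert: 0 -> 1. State: Rupert=1, Bob=2, Quinn=0, Eve=6
Event 4 (Eve -> Bob, 4): Eve: 6 -> 2, Bob: 2 -> 6. State: Rupert=1, Bob=6, Quinn=0, Eve=2
Event 5 (Rupert -1): Rupert: 1 -> 0. State: Rupert=0, Bob=6, Quinn=0, Eve=2
Event 6 (Bob +1): Bob: 6 -> 7. State: Rupert=0, Bob=7, Quinn=0, Eve=2

Eve's final count: 2

Answer: 2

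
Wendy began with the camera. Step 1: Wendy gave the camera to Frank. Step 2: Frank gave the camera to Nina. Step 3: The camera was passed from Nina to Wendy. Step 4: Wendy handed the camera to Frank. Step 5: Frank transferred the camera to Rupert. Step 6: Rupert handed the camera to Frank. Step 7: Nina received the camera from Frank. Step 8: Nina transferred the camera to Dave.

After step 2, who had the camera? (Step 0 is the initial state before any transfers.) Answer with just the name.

Answer: Nina

Derivation:
Tracking the camera holder through step 2:
After step 0 (start): Wendy
After step 1: Frank
After step 2: Nina

At step 2, the holder is Nina.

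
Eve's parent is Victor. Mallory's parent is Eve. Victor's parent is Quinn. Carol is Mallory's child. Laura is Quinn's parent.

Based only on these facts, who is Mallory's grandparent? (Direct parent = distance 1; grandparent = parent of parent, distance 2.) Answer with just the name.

Answer: Victor

Derivation:
Reconstructing the parent chain from the given facts:
  Laura -> Quinn -> Victor -> Eve -> Mallory -> Carol
(each arrow means 'parent of the next')
Positions in the chain (0 = top):
  position of Laura: 0
  position of Quinn: 1
  position of Victor: 2
  position of Eve: 3
  position of Mallory: 4
  position of Carol: 5

Mallory is at position 4; the grandparent is 2 steps up the chain, i.e. position 2: Victor.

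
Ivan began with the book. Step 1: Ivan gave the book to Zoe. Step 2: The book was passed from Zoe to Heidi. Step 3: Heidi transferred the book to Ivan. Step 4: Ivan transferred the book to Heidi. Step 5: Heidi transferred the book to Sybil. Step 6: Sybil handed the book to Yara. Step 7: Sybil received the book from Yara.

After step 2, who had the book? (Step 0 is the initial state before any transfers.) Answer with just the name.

Tracking the book holder through step 2:
After step 0 (start): Ivan
After step 1: Zoe
After step 2: Heidi

At step 2, the holder is Heidi.

Answer: Heidi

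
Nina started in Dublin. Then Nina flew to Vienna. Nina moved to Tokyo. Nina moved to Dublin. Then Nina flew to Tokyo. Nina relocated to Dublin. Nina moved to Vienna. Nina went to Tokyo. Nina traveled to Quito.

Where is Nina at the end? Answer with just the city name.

Tracking Nina's location:
Start: Nina is in Dublin.
After move 1: Dublin -> Vienna. Nina is in Vienna.
After move 2: Vienna -> Tokyo. Nina is in Tokyo.
After move 3: Tokyo -> Dublin. Nina is in Dublin.
After move 4: Dublin -> Tokyo. Nina is in Tokyo.
After move 5: Tokyo -> Dublin. Nina is in Dublin.
After move 6: Dublin -> Vienna. Nina is in Vienna.
After move 7: Vienna -> Tokyo. Nina is in Tokyo.
After move 8: Tokyo -> Quito. Nina is in Quito.

Answer: Quito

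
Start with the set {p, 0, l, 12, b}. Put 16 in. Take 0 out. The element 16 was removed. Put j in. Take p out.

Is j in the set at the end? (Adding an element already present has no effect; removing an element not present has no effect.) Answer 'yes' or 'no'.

Tracking the set through each operation:
Start: {0, 12, b, l, p}
Event 1 (add 16): added. Set: {0, 12, 16, b, l, p}
Event 2 (remove 0): removed. Set: {12, 16, b, l, p}
Event 3 (remove 16): removed. Set: {12, b, l, p}
Event 4 (add j): added. Set: {12, b, j, l, p}
Event 5 (remove p): removed. Set: {12, b, j, l}

Final set: {12, b, j, l} (size 4)
j is in the final set.

Answer: yes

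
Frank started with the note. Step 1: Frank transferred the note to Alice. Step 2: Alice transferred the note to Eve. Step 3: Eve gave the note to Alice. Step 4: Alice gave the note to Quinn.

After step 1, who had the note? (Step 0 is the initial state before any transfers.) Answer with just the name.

Answer: Alice

Derivation:
Tracking the note holder through step 1:
After step 0 (start): Frank
After step 1: Alice

At step 1, the holder is Alice.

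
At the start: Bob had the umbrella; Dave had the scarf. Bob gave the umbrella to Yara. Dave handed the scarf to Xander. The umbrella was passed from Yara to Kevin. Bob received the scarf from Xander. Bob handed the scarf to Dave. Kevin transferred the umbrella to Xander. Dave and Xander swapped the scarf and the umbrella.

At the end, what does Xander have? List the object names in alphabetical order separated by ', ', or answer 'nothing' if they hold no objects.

Answer: scarf

Derivation:
Tracking all object holders:
Start: umbrella:Bob, scarf:Dave
Event 1 (give umbrella: Bob -> Yara). State: umbrella:Yara, scarf:Dave
Event 2 (give scarf: Dave -> Xander). State: umbrella:Yara, scarf:Xander
Event 3 (give umbrella: Yara -> Kevin). State: umbrella:Kevin, scarf:Xander
Event 4 (give scarf: Xander -> Bob). State: umbrella:Kevin, scarf:Bob
Event 5 (give scarf: Bob -> Dave). State: umbrella:Kevin, scarf:Dave
Event 6 (give umbrella: Kevin -> Xander). State: umbrella:Xander, scarf:Dave
Event 7 (swap scarf<->umbrella: now scarf:Xander, umbrella:Dave). State: umbrella:Dave, scarf:Xander

Final state: umbrella:Dave, scarf:Xander
Xander holds: scarf.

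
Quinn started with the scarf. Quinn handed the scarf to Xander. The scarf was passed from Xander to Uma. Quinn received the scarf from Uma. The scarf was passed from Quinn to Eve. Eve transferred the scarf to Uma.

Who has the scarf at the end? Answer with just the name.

Answer: Uma

Derivation:
Tracking the scarf through each event:
Start: Quinn has the scarf.
After event 1: Xander has the scarf.
After event 2: Uma has the scarf.
After event 3: Quinn has the scarf.
After event 4: Eve has the scarf.
After event 5: Uma has the scarf.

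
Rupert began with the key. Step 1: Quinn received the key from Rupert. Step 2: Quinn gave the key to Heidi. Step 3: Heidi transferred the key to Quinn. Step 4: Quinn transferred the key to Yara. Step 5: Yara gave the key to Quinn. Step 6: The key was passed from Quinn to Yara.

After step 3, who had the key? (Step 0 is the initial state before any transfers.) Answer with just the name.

Answer: Quinn

Derivation:
Tracking the key holder through step 3:
After step 0 (start): Rupert
After step 1: Quinn
After step 2: Heidi
After step 3: Quinn

At step 3, the holder is Quinn.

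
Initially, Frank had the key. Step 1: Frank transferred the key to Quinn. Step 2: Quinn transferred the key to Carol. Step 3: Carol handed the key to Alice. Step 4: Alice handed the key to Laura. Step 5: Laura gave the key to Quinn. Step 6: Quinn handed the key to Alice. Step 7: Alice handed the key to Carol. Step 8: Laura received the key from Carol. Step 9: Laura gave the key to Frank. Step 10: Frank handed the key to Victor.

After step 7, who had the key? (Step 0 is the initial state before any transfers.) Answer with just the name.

Tracking the key holder through step 7:
After step 0 (start): Frank
After step 1: Quinn
After step 2: Carol
After step 3: Alice
After step 4: Laura
After step 5: Quinn
After step 6: Alice
After step 7: Carol

At step 7, the holder is Carol.

Answer: Carol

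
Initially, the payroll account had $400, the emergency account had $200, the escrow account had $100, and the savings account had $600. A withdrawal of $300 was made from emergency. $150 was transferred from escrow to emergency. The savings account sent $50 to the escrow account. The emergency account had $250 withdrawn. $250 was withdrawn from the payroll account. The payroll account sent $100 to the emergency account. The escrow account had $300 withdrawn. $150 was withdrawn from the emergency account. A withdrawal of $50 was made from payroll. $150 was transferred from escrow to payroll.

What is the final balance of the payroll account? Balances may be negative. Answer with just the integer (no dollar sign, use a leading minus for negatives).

Tracking account balances step by step:
Start: payroll=400, emergency=200, escrow=100, savings=600
Event 1 (withdraw 300 from emergency): emergency: 200 - 300 = -100. Balances: payroll=400, emergency=-100, escrow=100, savings=600
Event 2 (transfer 150 escrow -> emergency): escrow: 100 - 150 = -50, emergency: -100 + 150 = 50. Balances: payroll=400, emergency=50, escrow=-50, savings=600
Event 3 (transfer 50 savings -> escrow): savings: 600 - 50 = 550, escrow: -50 + 50 = 0. Balances: payroll=400, emergency=50, escrow=0, savings=550
Event 4 (withdraw 250 from emergency): emergency: 50 - 250 = -200. Balances: payroll=400, emergency=-200, escrow=0, savings=550
Event 5 (withdraw 250 from payroll): payroll: 400 - 250 = 150. Balances: payroll=150, emergency=-200, escrow=0, savings=550
Event 6 (transfer 100 payroll -> emergency): payroll: 150 - 100 = 50, emergency: -200 + 100 = -100. Balances: payroll=50, emergency=-100, escrow=0, savings=550
Event 7 (withdraw 300 from escrow): escrow: 0 - 300 = -300. Balances: payroll=50, emergency=-100, escrow=-300, savings=550
Event 8 (withdraw 150 from emergency): emergency: -100 - 150 = -250. Balances: payroll=50, emergency=-250, escrow=-300, savings=550
Event 9 (withdraw 50 from payroll): payroll: 50 - 50 = 0. Balances: payroll=0, emergency=-250, escrow=-300, savings=550
Event 10 (transfer 150 escrow -> payroll): escrow: -300 - 150 = -450, payroll: 0 + 150 = 150. Balances: payroll=150, emergency=-250, escrow=-450, savings=550

Final balance of payroll: 150

Answer: 150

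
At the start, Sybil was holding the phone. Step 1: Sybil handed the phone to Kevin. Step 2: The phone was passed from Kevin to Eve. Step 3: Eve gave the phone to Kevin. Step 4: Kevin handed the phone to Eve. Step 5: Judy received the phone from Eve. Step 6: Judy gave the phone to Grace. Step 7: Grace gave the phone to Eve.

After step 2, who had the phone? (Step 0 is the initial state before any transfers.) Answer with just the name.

Tracking the phone holder through step 2:
After step 0 (start): Sybil
After step 1: Kevin
After step 2: Eve

At step 2, the holder is Eve.

Answer: Eve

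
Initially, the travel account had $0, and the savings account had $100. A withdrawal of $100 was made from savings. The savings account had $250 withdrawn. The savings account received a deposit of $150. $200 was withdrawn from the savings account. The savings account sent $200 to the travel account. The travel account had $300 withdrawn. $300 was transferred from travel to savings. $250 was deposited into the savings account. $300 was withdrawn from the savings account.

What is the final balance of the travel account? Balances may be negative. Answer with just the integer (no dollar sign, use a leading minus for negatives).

Answer: -400

Derivation:
Tracking account balances step by step:
Start: travel=0, savings=100
Event 1 (withdraw 100 from savings): savings: 100 - 100 = 0. Balances: travel=0, savings=0
Event 2 (withdraw 250 from savings): savings: 0 - 250 = -250. Balances: travel=0, savings=-250
Event 3 (deposit 150 to savings): savings: -250 + 150 = -100. Balances: travel=0, savings=-100
Event 4 (withdraw 200 from savings): savings: -100 - 200 = -300. Balances: travel=0, savings=-300
Event 5 (transfer 200 savings -> travel): savings: -300 - 200 = -500, travel: 0 + 200 = 200. Balances: travel=200, savings=-500
Event 6 (withdraw 300 from travel): travel: 200 - 300 = -100. Balances: travel=-100, savings=-500
Event 7 (transfer 300 travel -> savings): travel: -100 - 300 = -400, savings: -500 + 300 = -200. Balances: travel=-400, savings=-200
Event 8 (deposit 250 to savings): savings: -200 + 250 = 50. Balances: travel=-400, savings=50
Event 9 (withdraw 300 from savings): savings: 50 - 300 = -250. Balances: travel=-400, savings=-250

Final balance of travel: -400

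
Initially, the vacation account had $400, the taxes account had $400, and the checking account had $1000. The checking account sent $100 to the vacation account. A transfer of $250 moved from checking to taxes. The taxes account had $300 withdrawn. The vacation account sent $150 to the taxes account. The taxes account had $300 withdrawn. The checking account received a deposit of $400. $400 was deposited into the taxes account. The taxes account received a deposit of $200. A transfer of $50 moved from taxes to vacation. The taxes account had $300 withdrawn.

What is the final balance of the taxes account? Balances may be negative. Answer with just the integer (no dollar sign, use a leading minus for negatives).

Tracking account balances step by step:
Start: vacation=400, taxes=400, checking=1000
Event 1 (transfer 100 checking -> vacation): checking: 1000 - 100 = 900, vacation: 400 + 100 = 500. Balances: vacation=500, taxes=400, checking=900
Event 2 (transfer 250 checking -> taxes): checking: 900 - 250 = 650, taxes: 400 + 250 = 650. Balances: vacation=500, taxes=650, checking=650
Event 3 (withdraw 300 from taxes): taxes: 650 - 300 = 350. Balances: vacation=500, taxes=350, checking=650
Event 4 (transfer 150 vacation -> taxes): vacation: 500 - 150 = 350, taxes: 350 + 150 = 500. Balances: vacation=350, taxes=500, checking=650
Event 5 (withdraw 300 from taxes): taxes: 500 - 300 = 200. Balances: vacation=350, taxes=200, checking=650
Event 6 (deposit 400 to checking): checking: 650 + 400 = 1050. Balances: vacation=350, taxes=200, checking=1050
Event 7 (deposit 400 to taxes): taxes: 200 + 400 = 600. Balances: vacation=350, taxes=600, checking=1050
Event 8 (deposit 200 to taxes): taxes: 600 + 200 = 800. Balances: vacation=350, taxes=800, checking=1050
Event 9 (transfer 50 taxes -> vacation): taxes: 800 - 50 = 750, vacation: 350 + 50 = 400. Balances: vacation=400, taxes=750, checking=1050
Event 10 (withdraw 300 from taxes): taxes: 750 - 300 = 450. Balances: vacation=400, taxes=450, checking=1050

Final balance of taxes: 450

Answer: 450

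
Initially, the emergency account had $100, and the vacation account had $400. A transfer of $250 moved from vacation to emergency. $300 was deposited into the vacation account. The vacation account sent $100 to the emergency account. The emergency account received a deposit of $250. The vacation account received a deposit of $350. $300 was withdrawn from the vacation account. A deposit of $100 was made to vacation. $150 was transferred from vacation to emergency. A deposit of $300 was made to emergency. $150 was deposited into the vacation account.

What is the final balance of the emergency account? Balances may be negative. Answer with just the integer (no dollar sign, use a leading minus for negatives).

Tracking account balances step by step:
Start: emergency=100, vacation=400
Event 1 (transfer 250 vacation -> emergency): vacation: 400 - 250 = 150, emergency: 100 + 250 = 350. Balances: emergency=350, vacation=150
Event 2 (deposit 300 to vacation): vacation: 150 + 300 = 450. Balances: emergency=350, vacation=450
Event 3 (transfer 100 vacation -> emergency): vacation: 450 - 100 = 350, emergency: 350 + 100 = 450. Balances: emergency=450, vacation=350
Event 4 (deposit 250 to emergency): emergency: 450 + 250 = 700. Balances: emergency=700, vacation=350
Event 5 (deposit 350 to vacation): vacation: 350 + 350 = 700. Balances: emergency=700, vacation=700
Event 6 (withdraw 300 from vacation): vacation: 700 - 300 = 400. Balances: emergency=700, vacation=400
Event 7 (deposit 100 to vacation): vacation: 400 + 100 = 500. Balances: emergency=700, vacation=500
Event 8 (transfer 150 vacation -> emergency): vacation: 500 - 150 = 350, emergency: 700 + 150 = 850. Balances: emergency=850, vacation=350
Event 9 (deposit 300 to emergency): emergency: 850 + 300 = 1150. Balances: emergency=1150, vacation=350
Event 10 (deposit 150 to vacation): vacation: 350 + 150 = 500. Balances: emergency=1150, vacation=500

Final balance of emergency: 1150

Answer: 1150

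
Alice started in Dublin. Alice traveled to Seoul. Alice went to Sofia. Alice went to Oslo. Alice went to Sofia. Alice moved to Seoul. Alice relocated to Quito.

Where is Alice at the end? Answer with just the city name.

Tracking Alice's location:
Start: Alice is in Dublin.
After move 1: Dublin -> Seoul. Alice is in Seoul.
After move 2: Seoul -> Sofia. Alice is in Sofia.
After move 3: Sofia -> Oslo. Alice is in Oslo.
After move 4: Oslo -> Sofia. Alice is in Sofia.
After move 5: Sofia -> Seoul. Alice is in Seoul.
After move 6: Seoul -> Quito. Alice is in Quito.

Answer: Quito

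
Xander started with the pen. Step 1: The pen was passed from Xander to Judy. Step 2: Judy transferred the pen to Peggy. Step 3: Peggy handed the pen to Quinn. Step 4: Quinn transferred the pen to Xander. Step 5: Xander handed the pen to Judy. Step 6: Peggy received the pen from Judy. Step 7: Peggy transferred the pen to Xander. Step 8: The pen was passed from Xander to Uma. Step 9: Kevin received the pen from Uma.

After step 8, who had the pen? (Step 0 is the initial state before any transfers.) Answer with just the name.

Tracking the pen holder through step 8:
After step 0 (start): Xander
After step 1: Judy
After step 2: Peggy
After step 3: Quinn
After step 4: Xander
After step 5: Judy
After step 6: Peggy
After step 7: Xander
After step 8: Uma

At step 8, the holder is Uma.

Answer: Uma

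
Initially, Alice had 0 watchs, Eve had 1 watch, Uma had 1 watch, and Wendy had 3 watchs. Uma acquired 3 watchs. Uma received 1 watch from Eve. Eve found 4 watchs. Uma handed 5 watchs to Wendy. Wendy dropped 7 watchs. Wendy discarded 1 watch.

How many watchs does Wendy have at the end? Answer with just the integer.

Tracking counts step by step:
Start: Alice=0, Eve=1, Uma=1, Wendy=3
Event 1 (Uma +3): Uma: 1 -> 4. State: Alice=0, Eve=1, Uma=4, Wendy=3
Event 2 (Eve -> Uma, 1): Eve: 1 -> 0, Uma: 4 -> 5. State: Alice=0, Eve=0, Uma=5, Wendy=3
Event 3 (Eve +4): Eve: 0 -> 4. State: Alice=0, Eve=4, Uma=5, Wendy=3
Event 4 (Uma -> Wendy, 5): Uma: 5 -> 0, Wendy: 3 -> 8. State: Alice=0, Eve=4, Uma=0, Wendy=8
Event 5 (Wendy -7): Wendy: 8 -> 1. State: Alice=0, Eve=4, Uma=0, Wendy=1
Event 6 (Wendy -1): Wendy: 1 -> 0. State: Alice=0, Eve=4, Uma=0, Wendy=0

Wendy's final count: 0

Answer: 0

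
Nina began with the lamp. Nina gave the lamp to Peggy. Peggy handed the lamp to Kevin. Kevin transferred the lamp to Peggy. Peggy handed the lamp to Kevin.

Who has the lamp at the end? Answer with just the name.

Answer: Kevin

Derivation:
Tracking the lamp through each event:
Start: Nina has the lamp.
After event 1: Peggy has the lamp.
After event 2: Kevin has the lamp.
After event 3: Peggy has the lamp.
After event 4: Kevin has the lamp.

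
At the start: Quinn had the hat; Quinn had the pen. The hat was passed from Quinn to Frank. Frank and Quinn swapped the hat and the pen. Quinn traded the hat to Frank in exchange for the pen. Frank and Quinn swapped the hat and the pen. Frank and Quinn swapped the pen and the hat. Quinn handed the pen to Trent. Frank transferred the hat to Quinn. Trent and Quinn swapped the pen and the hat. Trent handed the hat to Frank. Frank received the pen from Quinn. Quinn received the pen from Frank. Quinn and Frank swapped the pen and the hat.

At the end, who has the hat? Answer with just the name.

Tracking all object holders:
Start: hat:Quinn, pen:Quinn
Event 1 (give hat: Quinn -> Frank). State: hat:Frank, pen:Quinn
Event 2 (swap hat<->pen: now hat:Quinn, pen:Frank). State: hat:Quinn, pen:Frank
Event 3 (swap hat<->pen: now hat:Frank, pen:Quinn). State: hat:Frank, pen:Quinn
Event 4 (swap hat<->pen: now hat:Quinn, pen:Frank). State: hat:Quinn, pen:Frank
Event 5 (swap pen<->hat: now pen:Quinn, hat:Frank). State: hat:Frank, pen:Quinn
Event 6 (give pen: Quinn -> Trent). State: hat:Frank, pen:Trent
Event 7 (give hat: Frank -> Quinn). State: hat:Quinn, pen:Trent
Event 8 (swap pen<->hat: now pen:Quinn, hat:Trent). State: hat:Trent, pen:Quinn
Event 9 (give hat: Trent -> Frank). State: hat:Frank, pen:Quinn
Event 10 (give pen: Quinn -> Frank). State: hat:Frank, pen:Frank
Event 11 (give pen: Frank -> Quinn). State: hat:Frank, pen:Quinn
Event 12 (swap pen<->hat: now pen:Frank, hat:Quinn). State: hat:Quinn, pen:Frank

Final state: hat:Quinn, pen:Frank
The hat is held by Quinn.

Answer: Quinn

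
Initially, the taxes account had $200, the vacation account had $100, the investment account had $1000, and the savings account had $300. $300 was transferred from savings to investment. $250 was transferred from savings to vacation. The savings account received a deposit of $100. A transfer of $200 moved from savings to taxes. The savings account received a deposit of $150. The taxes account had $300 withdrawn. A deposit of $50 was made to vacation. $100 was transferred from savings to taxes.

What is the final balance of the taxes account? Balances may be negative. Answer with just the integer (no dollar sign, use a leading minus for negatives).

Answer: 200

Derivation:
Tracking account balances step by step:
Start: taxes=200, vacation=100, investment=1000, savings=300
Event 1 (transfer 300 savings -> investment): savings: 300 - 300 = 0, investment: 1000 + 300 = 1300. Balances: taxes=200, vacation=100, investment=1300, savings=0
Event 2 (transfer 250 savings -> vacation): savings: 0 - 250 = -250, vacation: 100 + 250 = 350. Balances: taxes=200, vacation=350, investment=1300, savings=-250
Event 3 (deposit 100 to savings): savings: -250 + 100 = -150. Balances: taxes=200, vacation=350, investment=1300, savings=-150
Event 4 (transfer 200 savings -> taxes): savings: -150 - 200 = -350, taxes: 200 + 200 = 400. Balances: taxes=400, vacation=350, investment=1300, savings=-350
Event 5 (deposit 150 to savings): savings: -350 + 150 = -200. Balances: taxes=400, vacation=350, investment=1300, savings=-200
Event 6 (withdraw 300 from taxes): taxes: 400 - 300 = 100. Balances: taxes=100, vacation=350, investment=1300, savings=-200
Event 7 (deposit 50 to vacation): vacation: 350 + 50 = 400. Balances: taxes=100, vacation=400, investment=1300, savings=-200
Event 8 (transfer 100 savings -> taxes): savings: -200 - 100 = -300, taxes: 100 + 100 = 200. Balances: taxes=200, vacation=400, investment=1300, savings=-300

Final balance of taxes: 200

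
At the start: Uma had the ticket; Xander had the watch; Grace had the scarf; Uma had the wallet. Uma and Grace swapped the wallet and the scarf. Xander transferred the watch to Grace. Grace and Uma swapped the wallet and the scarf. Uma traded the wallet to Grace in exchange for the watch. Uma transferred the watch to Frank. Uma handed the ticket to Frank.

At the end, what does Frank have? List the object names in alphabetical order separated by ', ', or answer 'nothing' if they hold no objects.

Answer: ticket, watch

Derivation:
Tracking all object holders:
Start: ticket:Uma, watch:Xander, scarf:Grace, wallet:Uma
Event 1 (swap wallet<->scarf: now wallet:Grace, scarf:Uma). State: ticket:Uma, watch:Xander, scarf:Uma, wallet:Grace
Event 2 (give watch: Xander -> Grace). State: ticket:Uma, watch:Grace, scarf:Uma, wallet:Grace
Event 3 (swap wallet<->scarf: now wallet:Uma, scarf:Grace). State: ticket:Uma, watch:Grace, scarf:Grace, wallet:Uma
Event 4 (swap wallet<->watch: now wallet:Grace, watch:Uma). State: ticket:Uma, watch:Uma, scarf:Grace, wallet:Grace
Event 5 (give watch: Uma -> Frank). State: ticket:Uma, watch:Frank, scarf:Grace, wallet:Grace
Event 6 (give ticket: Uma -> Frank). State: ticket:Frank, watch:Frank, scarf:Grace, wallet:Grace

Final state: ticket:Frank, watch:Frank, scarf:Grace, wallet:Grace
Frank holds: ticket, watch.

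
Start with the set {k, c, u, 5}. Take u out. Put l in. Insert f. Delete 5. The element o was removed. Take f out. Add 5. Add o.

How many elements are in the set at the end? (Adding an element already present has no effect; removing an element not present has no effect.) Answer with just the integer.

Tracking the set through each operation:
Start: {5, c, k, u}
Event 1 (remove u): removed. Set: {5, c, k}
Event 2 (add l): added. Set: {5, c, k, l}
Event 3 (add f): added. Set: {5, c, f, k, l}
Event 4 (remove 5): removed. Set: {c, f, k, l}
Event 5 (remove o): not present, no change. Set: {c, f, k, l}
Event 6 (remove f): removed. Set: {c, k, l}
Event 7 (add 5): added. Set: {5, c, k, l}
Event 8 (add o): added. Set: {5, c, k, l, o}

Final set: {5, c, k, l, o} (size 5)

Answer: 5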